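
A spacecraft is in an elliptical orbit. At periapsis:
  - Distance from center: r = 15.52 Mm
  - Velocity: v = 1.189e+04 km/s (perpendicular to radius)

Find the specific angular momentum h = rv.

Convert to SI: r = 15.52 Mm = 1.552e+07 m; v = 1.189e+04 km/s = 1.189e+07 m/s.
With v perpendicular to r, h = r · v.
h = 1.552e+07 · 1.189e+07 m²/s ≈ 1.845e+14 m²/s.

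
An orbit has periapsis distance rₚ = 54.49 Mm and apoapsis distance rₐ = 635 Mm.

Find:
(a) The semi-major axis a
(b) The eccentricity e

Convert to SI: rₚ = 54.49 Mm = 5.449e+07 m; rₐ = 635 Mm = 6.35e+08 m.
(a) a = (rₚ + rₐ) / 2 = (5.449e+07 + 6.35e+08) / 2 ≈ 3.447e+08 m = 344.7 Mm.
(b) e = (rₐ − rₚ) / (rₐ + rₚ) = (6.35e+08 − 5.449e+07) / (6.35e+08 + 5.449e+07) ≈ 0.8419.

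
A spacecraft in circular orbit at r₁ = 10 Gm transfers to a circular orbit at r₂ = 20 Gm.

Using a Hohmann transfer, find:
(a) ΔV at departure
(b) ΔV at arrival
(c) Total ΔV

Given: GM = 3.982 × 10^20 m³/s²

Convert to SI: r₁ = 10 Gm = 1e+10 m; r₂ = 20 Gm = 2e+10 m.
Transfer semi-major axis: a_t = (r₁ + r₂)/2 = (1e+10 + 2e+10)/2 = 1.5e+10 m.
Circular speeds: v₁ = √(GM/r₁) = 199549 m/s, v₂ = √(GM/r₂) = 141103 m/s.
Transfer speeds (vis-viva v² = GM(2/r − 1/a_t)): v₁ᵗ = 230420 m/s, v₂ᵗ = 115210 m/s.
(a) ΔV₁ = |v₁ᵗ − v₁| ≈ 3.087e+04 m/s = 30.87 km/s.
(b) ΔV₂ = |v₂ − v₂ᵗ| ≈ 2.589e+04 m/s = 25.89 km/s.
(c) ΔV_total = ΔV₁ + ΔV₂ ≈ 5.676e+04 m/s = 56.76 km/s.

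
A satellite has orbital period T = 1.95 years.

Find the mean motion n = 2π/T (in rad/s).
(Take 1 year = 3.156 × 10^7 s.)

Convert to SI: T = 1.95 years = 6.1542e+07 s.
n = 2π / T.
n = 2π / 6.1542e+07 s ≈ 1.021e-07 rad/s.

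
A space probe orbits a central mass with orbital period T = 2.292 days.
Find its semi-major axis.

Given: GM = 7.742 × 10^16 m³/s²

Convert to SI: T = 2.292 days = 198029 s.
Invert Kepler's third law: a = (GM · T² / (4π²))^(1/3).
Substituting T = 198029 s and GM = 7.742e+16 m³/s²:
a = (7.742e+16 · (198029)² / (4π²))^(1/3) m
a ≈ 4.253e+08 m = 425.3 Mm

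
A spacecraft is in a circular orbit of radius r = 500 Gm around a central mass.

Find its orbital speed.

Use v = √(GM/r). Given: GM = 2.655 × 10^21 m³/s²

Convert to SI: r = 500 Gm = 5e+11 m.
For a circular orbit, gravity supplies the centripetal force, so v = √(GM / r).
v = √(2.655e+21 / 5e+11) m/s ≈ 7.287e+04 m/s = 72.87 km/s.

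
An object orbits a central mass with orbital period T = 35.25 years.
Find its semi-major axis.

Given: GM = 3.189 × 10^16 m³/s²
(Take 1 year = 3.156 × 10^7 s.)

Convert to SI: T = 35.25 years = 1.11249e+09 s.
Invert Kepler's third law: a = (GM · T² / (4π²))^(1/3).
Substituting T = 1.11249e+09 s and GM = 3.189e+16 m³/s²:
a = (3.189e+16 · (1.11249e+09)² / (4π²))^(1/3) m
a ≈ 9.999e+10 m = 99.99 Gm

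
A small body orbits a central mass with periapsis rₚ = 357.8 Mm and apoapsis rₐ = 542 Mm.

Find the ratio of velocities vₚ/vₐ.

Convert to SI: rₚ = 357.8 Mm = 3.578e+08 m; rₐ = 542 Mm = 5.42e+08 m.
Conservation of angular momentum gives rₚvₚ = rₐvₐ, so vₚ/vₐ = rₐ/rₚ.
vₚ/vₐ = 5.42e+08 / 3.578e+08 ≈ 1.515.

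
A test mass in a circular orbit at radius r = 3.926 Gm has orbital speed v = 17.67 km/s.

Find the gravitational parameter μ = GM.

Convert to SI: r = 3.926 Gm = 3.926e+09 m; v = 17.67 km/s = 17670 m/s.
For a circular orbit v² = GM/r, so GM = v² · r.
GM = (17670)² · 3.926e+09 m³/s² ≈ 1.226e+18 m³/s² = 1.226 × 10^18 m³/s².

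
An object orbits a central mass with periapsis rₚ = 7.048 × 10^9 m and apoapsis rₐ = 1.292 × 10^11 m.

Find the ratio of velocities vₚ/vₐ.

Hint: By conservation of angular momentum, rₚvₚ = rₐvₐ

Conservation of angular momentum gives rₚvₚ = rₐvₐ, so vₚ/vₐ = rₐ/rₚ.
vₚ/vₐ = 1.292e+11 / 7.048e+09 ≈ 18.33.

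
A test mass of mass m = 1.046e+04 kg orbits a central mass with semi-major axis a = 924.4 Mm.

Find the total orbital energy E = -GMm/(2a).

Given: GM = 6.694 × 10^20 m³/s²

Convert to SI: a = 924.4 Mm = 9.244e+08 m.
E = −GMm / (2a).
E = −6.694e+20 · 1.046e+04 / (2 · 9.244e+08) J ≈ -3.787e+15 J = -3.787 PJ.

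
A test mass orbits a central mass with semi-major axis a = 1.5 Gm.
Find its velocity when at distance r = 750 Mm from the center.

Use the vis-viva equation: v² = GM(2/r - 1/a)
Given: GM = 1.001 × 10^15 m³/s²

Convert to SI: a = 1.5 Gm = 1.5e+09 m; r = 750 Mm = 7.5e+08 m.
Vis-viva: v = √(GM · (2/r − 1/a)).
2/r − 1/a = 2/7.5e+08 − 1/1.5e+09 = 2e-09 m⁻¹.
v = √(1.001e+15 · 2e-09) m/s ≈ 1415 m/s = 1.415 km/s.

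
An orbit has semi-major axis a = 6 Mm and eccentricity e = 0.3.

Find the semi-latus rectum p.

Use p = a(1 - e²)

Convert to SI: a = 6 Mm = 6e+06 m.
p = a (1 − e²).
p = 6e+06 · (1 − (0.3)²) = 6e+06 · 0.91 ≈ 5.46e+06 m = 5.46 Mm.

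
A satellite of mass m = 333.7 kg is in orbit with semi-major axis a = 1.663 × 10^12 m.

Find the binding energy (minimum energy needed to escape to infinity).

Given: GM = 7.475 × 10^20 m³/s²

Total orbital energy is E = −GMm/(2a); binding energy is E_bind = −E = GMm/(2a).
E_bind = 7.475e+20 · 333.7 / (2 · 1.663e+12) J ≈ 7.5e+10 J = 75 GJ.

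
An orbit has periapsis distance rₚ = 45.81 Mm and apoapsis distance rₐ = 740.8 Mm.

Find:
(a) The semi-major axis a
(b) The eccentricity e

Convert to SI: rₚ = 45.81 Mm = 4.581e+07 m; rₐ = 740.8 Mm = 7.408e+08 m.
(a) a = (rₚ + rₐ) / 2 = (4.581e+07 + 7.408e+08) / 2 ≈ 3.933e+08 m = 393.3 Mm.
(b) e = (rₐ − rₚ) / (rₐ + rₚ) = (7.408e+08 − 4.581e+07) / (7.408e+08 + 4.581e+07) ≈ 0.8835.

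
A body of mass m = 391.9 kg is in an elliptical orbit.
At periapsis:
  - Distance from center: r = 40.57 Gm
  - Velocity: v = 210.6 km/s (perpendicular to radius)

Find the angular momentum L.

Convert to SI: r = 40.57 Gm = 4.057e+10 m; v = 210.6 km/s = 210600 m/s.
Since v is perpendicular to r, L = m · v · r.
L = 391.9 · 210600 · 4.057e+10 kg·m²/s ≈ 3.348e+18 kg·m²/s.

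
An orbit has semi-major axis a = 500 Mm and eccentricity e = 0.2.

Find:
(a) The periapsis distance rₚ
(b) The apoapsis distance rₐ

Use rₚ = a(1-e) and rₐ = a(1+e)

Convert to SI: a = 500 Mm = 5e+08 m.
(a) rₚ = a(1 − e) = 5e+08 · (1 − 0.2) = 5e+08 · 0.8 ≈ 4e+08 m = 400 Mm.
(b) rₐ = a(1 + e) = 5e+08 · (1 + 0.2) = 5e+08 · 1.2 ≈ 6e+08 m = 600 Mm.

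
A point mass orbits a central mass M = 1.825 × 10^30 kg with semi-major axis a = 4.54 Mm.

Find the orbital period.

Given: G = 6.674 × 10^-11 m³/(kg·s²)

Convert to SI: a = 4.54 Mm = 4.54e+06 m.
GM = G · M = 6.674e-11 · 1.825e+30 = 1.218e+20 m³/s².
Kepler's third law: T = 2π √(a³ / GM).
Substituting a = 4.54e+06 m and GM = 1.218e+20 m³/s²:
T = 2π √((4.54e+06)³ / 1.218e+20) s
T ≈ 5.507 s = 5.507 seconds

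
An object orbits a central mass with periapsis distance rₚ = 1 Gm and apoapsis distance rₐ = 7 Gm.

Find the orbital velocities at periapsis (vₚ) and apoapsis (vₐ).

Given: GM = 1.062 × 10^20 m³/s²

Convert to SI: rₚ = 1 Gm = 1e+09 m; rₐ = 7 Gm = 7e+09 m.
Use the vis-viva equation v² = GM(2/r − 1/a) with a = (rₚ + rₐ)/2 = (1e+09 + 7e+09)/2 = 4e+09 m.
vₚ = √(GM · (2/rₚ − 1/a)) = √(1.062e+20 · (2/1e+09 − 1/4e+09)) m/s ≈ 4.311e+05 m/s = 431.1 km/s.
vₐ = √(GM · (2/rₐ − 1/a)) = √(1.062e+20 · (2/7e+09 − 1/4e+09)) m/s ≈ 6.159e+04 m/s = 61.59 km/s.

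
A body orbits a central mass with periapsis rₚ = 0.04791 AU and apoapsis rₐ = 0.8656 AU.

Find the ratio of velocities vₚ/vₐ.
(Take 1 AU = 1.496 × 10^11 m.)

Convert to SI: rₚ = 0.04791 AU = 7.16734e+09 m; rₐ = 0.8656 AU = 1.29494e+11 m.
Conservation of angular momentum gives rₚvₚ = rₐvₐ, so vₚ/vₐ = rₐ/rₚ.
vₚ/vₐ = 1.29494e+11 / 7.16734e+09 ≈ 18.07.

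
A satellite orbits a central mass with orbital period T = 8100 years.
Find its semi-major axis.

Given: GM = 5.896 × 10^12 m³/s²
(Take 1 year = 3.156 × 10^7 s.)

Convert to SI: T = 8100 years = 2.55636e+11 s.
Invert Kepler's third law: a = (GM · T² / (4π²))^(1/3).
Substituting T = 2.55636e+11 s and GM = 5.896e+12 m³/s²:
a = (5.896e+12 · (2.55636e+11)² / (4π²))^(1/3) m
a ≈ 2.137e+11 m = 2.137 × 10^11 m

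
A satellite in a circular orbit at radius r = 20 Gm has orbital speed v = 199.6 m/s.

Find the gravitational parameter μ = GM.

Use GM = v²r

Convert to SI: r = 20 Gm = 2e+10 m.
For a circular orbit v² = GM/r, so GM = v² · r.
GM = (199.6)² · 2e+10 m³/s² ≈ 7.968e+14 m³/s² = 7.968 × 10^14 m³/s².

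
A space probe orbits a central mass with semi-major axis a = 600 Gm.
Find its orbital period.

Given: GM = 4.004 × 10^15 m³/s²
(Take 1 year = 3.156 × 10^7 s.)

Convert to SI: a = 600 Gm = 6e+11 m.
Kepler's third law: T = 2π √(a³ / GM).
Substituting a = 6e+11 m and GM = 4.004e+15 m³/s²:
T = 2π √((6e+11)³ / 4.004e+15) s
T ≈ 4.615e+10 s = 1462 years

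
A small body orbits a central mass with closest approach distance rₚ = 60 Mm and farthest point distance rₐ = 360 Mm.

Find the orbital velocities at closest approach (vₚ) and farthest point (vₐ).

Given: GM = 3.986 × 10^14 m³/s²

Convert to SI: rₚ = 60 Mm = 6e+07 m; rₐ = 360 Mm = 3.6e+08 m.
Use the vis-viva equation v² = GM(2/r − 1/a) with a = (rₚ + rₐ)/2 = (6e+07 + 3.6e+08)/2 = 2.1e+08 m.
vₚ = √(GM · (2/rₚ − 1/a)) = √(3.986e+14 · (2/6e+07 − 1/2.1e+08)) m/s ≈ 3375 m/s = 3.375 km/s.
vₐ = √(GM · (2/rₐ − 1/a)) = √(3.986e+14 · (2/3.6e+08 − 1/2.1e+08)) m/s ≈ 562.4 m/s = 562.4 m/s.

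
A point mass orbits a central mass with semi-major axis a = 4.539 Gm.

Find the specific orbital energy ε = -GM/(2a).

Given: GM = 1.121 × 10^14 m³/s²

Convert to SI: a = 4.539 Gm = 4.539e+09 m.
ε = −GM / (2a).
ε = −1.121e+14 / (2 · 4.539e+09) J/kg ≈ -1.235e+04 J/kg = -12.35 kJ/kg.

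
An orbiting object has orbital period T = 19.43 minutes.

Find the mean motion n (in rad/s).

Convert to SI: T = 19.43 minutes = 1165.8 s.
n = 2π / T.
n = 2π / 1165.8 s ≈ 0.00539 rad/s.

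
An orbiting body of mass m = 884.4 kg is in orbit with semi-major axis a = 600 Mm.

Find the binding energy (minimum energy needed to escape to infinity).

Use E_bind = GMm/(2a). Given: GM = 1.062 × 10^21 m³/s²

Convert to SI: a = 600 Mm = 6e+08 m.
Total orbital energy is E = −GMm/(2a); binding energy is E_bind = −E = GMm/(2a).
E_bind = 1.062e+21 · 884.4 / (2 · 6e+08) J ≈ 7.827e+14 J = 782.7 TJ.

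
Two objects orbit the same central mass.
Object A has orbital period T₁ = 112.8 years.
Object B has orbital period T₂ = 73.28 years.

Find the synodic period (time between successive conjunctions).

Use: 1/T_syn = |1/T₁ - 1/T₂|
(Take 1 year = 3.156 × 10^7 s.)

Convert to SI: T₁ = 112.8 years = 3.55997e+09 s; T₂ = 73.28 years = 2.31272e+09 s.
T_syn = |T₁ · T₂ / (T₁ − T₂)|.
T_syn = |3.55997e+09 · 2.31272e+09 / (3.55997e+09 − 2.31272e+09)| s ≈ 6.601e+09 s = 209.2 years.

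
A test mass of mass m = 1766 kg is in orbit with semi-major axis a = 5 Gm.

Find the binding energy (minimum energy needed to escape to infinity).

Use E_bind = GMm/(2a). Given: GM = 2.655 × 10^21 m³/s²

Convert to SI: a = 5 Gm = 5e+09 m.
Total orbital energy is E = −GMm/(2a); binding energy is E_bind = −E = GMm/(2a).
E_bind = 2.655e+21 · 1766 / (2 · 5e+09) J ≈ 4.689e+14 J = 468.9 TJ.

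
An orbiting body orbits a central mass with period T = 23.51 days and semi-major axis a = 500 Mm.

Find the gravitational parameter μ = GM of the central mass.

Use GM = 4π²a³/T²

Convert to SI: T = 23.51 days = 2.03126e+06 s; a = 500 Mm = 5e+08 m.
GM = 4π² · a³ / T².
GM = 4π² · (5e+08)³ / (2.03126e+06)² m³/s² ≈ 1.196e+15 m³/s² = 1.196 × 10^15 m³/s².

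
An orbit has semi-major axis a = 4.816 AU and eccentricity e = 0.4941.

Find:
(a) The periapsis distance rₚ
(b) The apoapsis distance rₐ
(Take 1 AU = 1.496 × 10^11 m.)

Convert to SI: a = 4.816 AU = 7.20474e+11 m.
(a) rₚ = a(1 − e) = 7.20474e+11 · (1 − 0.4941) = 7.20474e+11 · 0.5059 ≈ 3.645e+11 m = 2.436 AU.
(b) rₐ = a(1 + e) = 7.20474e+11 · (1 + 0.4941) = 7.20474e+11 · 1.4941 ≈ 1.076e+12 m = 7.196 AU.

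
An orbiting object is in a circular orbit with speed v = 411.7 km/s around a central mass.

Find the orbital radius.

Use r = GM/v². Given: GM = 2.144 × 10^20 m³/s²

Convert to SI: v = 411.7 km/s = 411700 m/s.
For a circular orbit, v² = GM / r, so r = GM / v².
r = 2.144e+20 / (411700)² m ≈ 1.265e+09 m = 1.265 × 10^9 m.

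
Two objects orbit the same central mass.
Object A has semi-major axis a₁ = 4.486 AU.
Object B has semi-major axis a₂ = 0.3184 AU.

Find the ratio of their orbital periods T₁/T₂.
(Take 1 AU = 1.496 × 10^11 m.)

Convert to SI: a₁ = 4.486 AU = 6.71106e+11 m; a₂ = 0.3184 AU = 4.76326e+10 m.
From Kepler's third law, (T₁/T₂)² = (a₁/a₂)³, so T₁/T₂ = (a₁/a₂)^(3/2).
a₁/a₂ = 6.71106e+11 / 4.76326e+10 = 14.0892.
T₁/T₂ = (14.0892)^(3/2) ≈ 52.88.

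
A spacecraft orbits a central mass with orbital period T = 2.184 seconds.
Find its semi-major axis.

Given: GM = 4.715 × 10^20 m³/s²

Invert Kepler's third law: a = (GM · T² / (4π²))^(1/3).
Substituting T = 2.184 s and GM = 4.715e+20 m³/s²:
a = (4.715e+20 · (2.184)² / (4π²))^(1/3) m
a ≈ 3.848e+06 m = 3.848 Mm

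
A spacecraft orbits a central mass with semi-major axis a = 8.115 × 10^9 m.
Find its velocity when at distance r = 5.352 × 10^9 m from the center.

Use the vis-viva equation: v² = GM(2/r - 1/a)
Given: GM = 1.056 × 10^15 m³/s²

Vis-viva: v = √(GM · (2/r − 1/a)).
2/r − 1/a = 2/5.352e+09 − 1/8.115e+09 = 2.50463e-10 m⁻¹.
v = √(1.056e+15 · 2.50463e-10) m/s ≈ 514.3 m/s = 514.3 m/s.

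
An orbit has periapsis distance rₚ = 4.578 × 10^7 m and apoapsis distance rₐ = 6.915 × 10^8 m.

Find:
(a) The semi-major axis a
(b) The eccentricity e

(a) a = (rₚ + rₐ) / 2 = (4.578e+07 + 6.915e+08) / 2 ≈ 3.686e+08 m = 3.686 × 10^8 m.
(b) e = (rₐ − rₚ) / (rₐ + rₚ) = (6.915e+08 − 4.578e+07) / (6.915e+08 + 4.578e+07) ≈ 0.8758.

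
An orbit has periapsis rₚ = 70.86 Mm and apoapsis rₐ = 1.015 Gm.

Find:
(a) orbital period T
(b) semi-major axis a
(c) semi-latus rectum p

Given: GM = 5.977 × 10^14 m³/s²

Convert to SI: rₚ = 70.86 Mm = 7.086e+07 m; rₐ = 1.015 Gm = 1.015e+09 m.
(a) With a = (rₚ + rₐ)/2 = 5.4293e+08 m, T = 2π √(a³/GM) = 2π √((5.4293e+08)³/5.977e+14) s ≈ 3.251e+06 s
(b) a = (rₚ + rₐ)/2 = (7.086e+07 + 1.015e+09)/2 ≈ 5.429e+08 m
(c) From a = (rₚ + rₐ)/2 = 5.4293e+08 m and e = (rₐ − rₚ)/(rₐ + rₚ) = 0.869486, p = a(1 − e²) = 5.4293e+08 · (1 − (0.869486)²) ≈ 1.325e+08 m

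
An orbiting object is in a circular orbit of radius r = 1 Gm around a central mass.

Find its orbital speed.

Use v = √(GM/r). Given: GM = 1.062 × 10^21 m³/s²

Convert to SI: r = 1 Gm = 1e+09 m.
For a circular orbit, gravity supplies the centripetal force, so v = √(GM / r).
v = √(1.062e+21 / 1e+09) m/s ≈ 1.031e+06 m/s = 1031 km/s.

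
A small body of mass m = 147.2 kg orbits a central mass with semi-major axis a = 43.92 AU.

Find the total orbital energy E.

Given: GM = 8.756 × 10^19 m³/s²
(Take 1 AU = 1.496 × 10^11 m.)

Convert to SI: a = 43.92 AU = 6.57043e+12 m.
E = −GMm / (2a).
E = −8.756e+19 · 147.2 / (2 · 6.57043e+12) J ≈ -9.808e+08 J = -980.8 MJ.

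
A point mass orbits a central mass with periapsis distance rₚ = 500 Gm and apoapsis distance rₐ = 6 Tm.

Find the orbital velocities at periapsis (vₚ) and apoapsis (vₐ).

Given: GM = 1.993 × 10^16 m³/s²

Convert to SI: rₚ = 500 Gm = 5e+11 m; rₐ = 6 Tm = 6e+12 m.
Use the vis-viva equation v² = GM(2/r − 1/a) with a = (rₚ + rₐ)/2 = (5e+11 + 6e+12)/2 = 3.25e+12 m.
vₚ = √(GM · (2/rₚ − 1/a)) = √(1.993e+16 · (2/5e+11 − 1/3.25e+12)) m/s ≈ 271.3 m/s = 271.3 m/s.
vₐ = √(GM · (2/rₐ − 1/a)) = √(1.993e+16 · (2/6e+12 − 1/3.25e+12)) m/s ≈ 22.61 m/s = 22.61 m/s.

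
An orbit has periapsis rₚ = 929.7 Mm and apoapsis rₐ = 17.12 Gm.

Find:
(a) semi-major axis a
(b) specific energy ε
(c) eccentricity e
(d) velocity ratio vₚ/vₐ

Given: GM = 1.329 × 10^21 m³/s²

Convert to SI: rₚ = 929.7 Mm = 9.297e+08 m; rₐ = 17.12 Gm = 1.712e+10 m.
(a) a = (rₚ + rₐ)/2 = (9.297e+08 + 1.712e+10)/2 ≈ 9.025e+09 m
(b) With a = (rₚ + rₐ)/2 = 9.02485e+09 m, ε = −GM/(2a) = −1.329e+21/(2 · 9.02485e+09) J/kg ≈ -7.363e+10 J/kg
(c) e = (rₐ − rₚ)/(rₐ + rₚ) = (1.712e+10 − 9.297e+08)/(1.712e+10 + 9.297e+08) ≈ 0.897
(d) Conservation of angular momentum (rₚvₚ = rₐvₐ) gives vₚ/vₐ = rₐ/rₚ = 1.712e+10/9.297e+08 ≈ 18.41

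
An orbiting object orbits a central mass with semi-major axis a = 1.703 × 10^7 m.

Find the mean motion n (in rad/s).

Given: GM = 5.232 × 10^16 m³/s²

n = √(GM / a³).
n = √(5.232e+16 / (1.703e+07)³) rad/s ≈ 0.003255 rad/s.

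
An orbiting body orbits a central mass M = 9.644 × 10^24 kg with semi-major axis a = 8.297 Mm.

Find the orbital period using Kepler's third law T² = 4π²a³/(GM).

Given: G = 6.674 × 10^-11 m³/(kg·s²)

Convert to SI: a = 8.297 Mm = 8.297e+06 m.
GM = G · M = 6.674e-11 · 9.644e+24 = 6.43641e+14 m³/s².
Kepler's third law: T = 2π √(a³ / GM).
Substituting a = 8.297e+06 m and GM = 6.43641e+14 m³/s²:
T = 2π √((8.297e+06)³ / 6.43641e+14) s
T ≈ 5919 s = 1.644 hours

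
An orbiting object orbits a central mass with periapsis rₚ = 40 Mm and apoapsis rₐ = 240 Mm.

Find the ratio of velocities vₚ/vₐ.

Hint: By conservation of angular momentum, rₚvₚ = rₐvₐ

Convert to SI: rₚ = 40 Mm = 4e+07 m; rₐ = 240 Mm = 2.4e+08 m.
Conservation of angular momentum gives rₚvₚ = rₐvₐ, so vₚ/vₐ = rₐ/rₚ.
vₚ/vₐ = 2.4e+08 / 4e+07 ≈ 6.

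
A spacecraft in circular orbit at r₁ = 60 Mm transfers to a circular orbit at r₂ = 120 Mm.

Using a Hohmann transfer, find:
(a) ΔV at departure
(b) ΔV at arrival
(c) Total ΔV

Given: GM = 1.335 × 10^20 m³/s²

Convert to SI: r₁ = 60 Mm = 6e+07 m; r₂ = 120 Mm = 1.2e+08 m.
Transfer semi-major axis: a_t = (r₁ + r₂)/2 = (6e+07 + 1.2e+08)/2 = 9e+07 m.
Circular speeds: v₁ = √(GM/r₁) = 1.49164e+06 m/s, v₂ = √(GM/r₂) = 1.05475e+06 m/s.
Transfer speeds (vis-viva v² = GM(2/r − 1/a_t)): v₁ᵗ = 1.7224e+06 m/s, v₂ᵗ = 861201 m/s.
(a) ΔV₁ = |v₁ᵗ − v₁| ≈ 2.308e+05 m/s = 230.8 km/s.
(b) ΔV₂ = |v₂ − v₂ᵗ| ≈ 1.936e+05 m/s = 193.6 km/s.
(c) ΔV_total = ΔV₁ + ΔV₂ ≈ 4.243e+05 m/s = 424.3 km/s.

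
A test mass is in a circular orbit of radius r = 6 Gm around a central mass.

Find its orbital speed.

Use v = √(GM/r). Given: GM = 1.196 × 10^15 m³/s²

Convert to SI: r = 6 Gm = 6e+09 m.
For a circular orbit, gravity supplies the centripetal force, so v = √(GM / r).
v = √(1.196e+15 / 6e+09) m/s ≈ 446.5 m/s = 446.5 m/s.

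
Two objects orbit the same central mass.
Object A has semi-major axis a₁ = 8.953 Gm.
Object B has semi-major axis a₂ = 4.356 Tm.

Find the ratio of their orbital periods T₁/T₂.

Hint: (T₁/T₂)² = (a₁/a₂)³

Convert to SI: a₁ = 8.953 Gm = 8.953e+09 m; a₂ = 4.356 Tm = 4.356e+12 m.
From Kepler's third law, (T₁/T₂)² = (a₁/a₂)³, so T₁/T₂ = (a₁/a₂)^(3/2).
a₁/a₂ = 8.953e+09 / 4.356e+12 = 0.00205533.
T₁/T₂ = (0.00205533)^(3/2) ≈ 9.318e-05.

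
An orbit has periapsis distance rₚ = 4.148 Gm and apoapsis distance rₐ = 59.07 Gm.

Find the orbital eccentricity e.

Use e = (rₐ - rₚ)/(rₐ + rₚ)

Convert to SI: rₚ = 4.148 Gm = 4.148e+09 m; rₐ = 59.07 Gm = 5.907e+10 m.
e = (rₐ − rₚ) / (rₐ + rₚ).
e = (5.907e+10 − 4.148e+09) / (5.907e+10 + 4.148e+09) = 5.4922e+10 / 6.3218e+10 ≈ 0.8688.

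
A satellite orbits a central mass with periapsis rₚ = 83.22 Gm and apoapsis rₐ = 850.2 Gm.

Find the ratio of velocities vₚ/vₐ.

Convert to SI: rₚ = 83.22 Gm = 8.322e+10 m; rₐ = 850.2 Gm = 8.502e+11 m.
Conservation of angular momentum gives rₚvₚ = rₐvₐ, so vₚ/vₐ = rₐ/rₚ.
vₚ/vₐ = 8.502e+11 / 8.322e+10 ≈ 10.22.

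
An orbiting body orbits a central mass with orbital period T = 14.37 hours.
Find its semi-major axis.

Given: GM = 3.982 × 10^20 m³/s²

Convert to SI: T = 14.37 hours = 51732 s.
Invert Kepler's third law: a = (GM · T² / (4π²))^(1/3).
Substituting T = 51732 s and GM = 3.982e+20 m³/s²:
a = (3.982e+20 · (51732)² / (4π²))^(1/3) m
a ≈ 3e+09 m = 3 Gm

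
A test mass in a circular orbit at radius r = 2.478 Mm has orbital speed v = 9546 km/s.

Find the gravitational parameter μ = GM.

Convert to SI: r = 2.478 Mm = 2.478e+06 m; v = 9546 km/s = 9.546e+06 m/s.
For a circular orbit v² = GM/r, so GM = v² · r.
GM = (9.546e+06)² · 2.478e+06 m³/s² ≈ 2.258e+20 m³/s² = 2.258 × 10^20 m³/s².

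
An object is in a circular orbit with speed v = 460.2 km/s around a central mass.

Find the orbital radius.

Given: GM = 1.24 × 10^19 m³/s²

Convert to SI: v = 460.2 km/s = 460200 m/s.
For a circular orbit, v² = GM / r, so r = GM / v².
r = 1.24e+19 / (460200)² m ≈ 5.855e+07 m = 58.55 Mm.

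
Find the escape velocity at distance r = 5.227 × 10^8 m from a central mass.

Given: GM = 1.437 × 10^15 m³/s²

Escape velocity comes from setting total energy to zero: ½v² − GM/r = 0 ⇒ v_esc = √(2GM / r).
v_esc = √(2 · 1.437e+15 / 5.227e+08) m/s ≈ 2345 m/s = 2.345 km/s.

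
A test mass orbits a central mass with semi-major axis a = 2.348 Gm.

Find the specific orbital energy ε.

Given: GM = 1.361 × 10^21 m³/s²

Convert to SI: a = 2.348 Gm = 2.348e+09 m.
ε = −GM / (2a).
ε = −1.361e+21 / (2 · 2.348e+09) J/kg ≈ -2.898e+11 J/kg = -289.8 GJ/kg.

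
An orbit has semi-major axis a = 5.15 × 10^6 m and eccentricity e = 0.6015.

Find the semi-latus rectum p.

p = a (1 − e²).
p = 5.15e+06 · (1 − (0.6015)²) = 5.15e+06 · 0.638198 ≈ 3.287e+06 m = 3.287 × 10^6 m.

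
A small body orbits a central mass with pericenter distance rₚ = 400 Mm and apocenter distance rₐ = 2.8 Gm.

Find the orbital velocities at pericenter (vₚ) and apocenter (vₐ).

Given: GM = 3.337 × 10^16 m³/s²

Convert to SI: rₚ = 400 Mm = 4e+08 m; rₐ = 2.8 Gm = 2.8e+09 m.
Use the vis-viva equation v² = GM(2/r − 1/a) with a = (rₚ + rₐ)/2 = (4e+08 + 2.8e+09)/2 = 1.6e+09 m.
vₚ = √(GM · (2/rₚ − 1/a)) = √(3.337e+16 · (2/4e+08 − 1/1.6e+09)) m/s ≈ 1.208e+04 m/s = 12.08 km/s.
vₐ = √(GM · (2/rₐ − 1/a)) = √(3.337e+16 · (2/2.8e+09 − 1/1.6e+09)) m/s ≈ 1726 m/s = 1.726 km/s.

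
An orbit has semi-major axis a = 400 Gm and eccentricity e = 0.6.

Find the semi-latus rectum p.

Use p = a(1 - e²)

Convert to SI: a = 400 Gm = 4e+11 m.
p = a (1 − e²).
p = 4e+11 · (1 − (0.6)²) = 4e+11 · 0.64 ≈ 2.56e+11 m = 256 Gm.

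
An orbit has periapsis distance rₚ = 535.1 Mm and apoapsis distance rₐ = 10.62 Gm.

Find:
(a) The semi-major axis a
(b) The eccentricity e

Convert to SI: rₚ = 535.1 Mm = 5.351e+08 m; rₐ = 10.62 Gm = 1.062e+10 m.
(a) a = (rₚ + rₐ) / 2 = (5.351e+08 + 1.062e+10) / 2 ≈ 5.578e+09 m = 5.578 Gm.
(b) e = (rₐ − rₚ) / (rₐ + rₚ) = (1.062e+10 − 5.351e+08) / (1.062e+10 + 5.351e+08) ≈ 0.9041.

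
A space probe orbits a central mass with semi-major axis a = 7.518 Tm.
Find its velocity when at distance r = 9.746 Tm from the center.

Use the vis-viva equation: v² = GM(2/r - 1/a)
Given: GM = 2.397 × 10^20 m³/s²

Convert to SI: a = 7.518 Tm = 7.518e+12 m; r = 9.746 Tm = 9.746e+12 m.
Vis-viva: v = √(GM · (2/r − 1/a)).
2/r − 1/a = 2/9.746e+12 − 1/7.518e+12 = 7.21983e-14 m⁻¹.
v = √(2.397e+20 · 7.21983e-14) m/s ≈ 4160 m/s = 4.16 km/s.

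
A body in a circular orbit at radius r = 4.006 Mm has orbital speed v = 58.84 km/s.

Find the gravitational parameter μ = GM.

Convert to SI: r = 4.006 Mm = 4.006e+06 m; v = 58.84 km/s = 58840 m/s.
For a circular orbit v² = GM/r, so GM = v² · r.
GM = (58840)² · 4.006e+06 m³/s² ≈ 1.387e+16 m³/s² = 1.387 × 10^16 m³/s².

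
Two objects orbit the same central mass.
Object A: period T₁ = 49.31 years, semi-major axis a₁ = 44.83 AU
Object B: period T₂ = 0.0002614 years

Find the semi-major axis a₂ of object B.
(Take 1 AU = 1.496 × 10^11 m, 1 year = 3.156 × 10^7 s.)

Convert to SI: T₁ = 49.31 years = 1.55622e+09 s; a₁ = 44.83 AU = 6.70657e+12 m; T₂ = 0.0002614 years = 8249.78 s.
Kepler's third law: (T₁/T₂)² = (a₁/a₂)³ ⇒ a₂ = a₁ · (T₂/T₁)^(2/3).
T₂/T₁ = 8249.78 / 1.55622e+09 = 5.30116e-06.
a₂ = 6.70657e+12 · (5.30116e-06)^(2/3) m ≈ 2.039e+09 m = 0.01363 AU.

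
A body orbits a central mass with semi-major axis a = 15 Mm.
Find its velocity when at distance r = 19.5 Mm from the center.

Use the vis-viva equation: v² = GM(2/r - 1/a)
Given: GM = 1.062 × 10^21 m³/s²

Convert to SI: a = 15 Mm = 1.5e+07 m; r = 19.5 Mm = 1.95e+07 m.
Vis-viva: v = √(GM · (2/r − 1/a)).
2/r − 1/a = 2/1.95e+07 − 1/1.5e+07 = 3.58974e-08 m⁻¹.
v = √(1.062e+21 · 3.58974e-08) m/s ≈ 6.174e+06 m/s = 6174 km/s.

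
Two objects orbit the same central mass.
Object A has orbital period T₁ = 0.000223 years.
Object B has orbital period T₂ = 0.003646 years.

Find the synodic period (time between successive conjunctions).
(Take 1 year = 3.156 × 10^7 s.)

Convert to SI: T₁ = 0.000223 years = 7037.88 s; T₂ = 0.003646 years = 115068 s.
T_syn = |T₁ · T₂ / (T₁ − T₂)|.
T_syn = |7037.88 · 115068 / (7037.88 − 115068)| s ≈ 7496 s = 0.0002375 years.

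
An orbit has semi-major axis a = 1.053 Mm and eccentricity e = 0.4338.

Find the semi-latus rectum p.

Convert to SI: a = 1.053 Mm = 1.053e+06 m.
p = a (1 − e²).
p = 1.053e+06 · (1 − (0.4338)²) = 1.053e+06 · 0.811818 ≈ 8.548e+05 m = 854.8 km.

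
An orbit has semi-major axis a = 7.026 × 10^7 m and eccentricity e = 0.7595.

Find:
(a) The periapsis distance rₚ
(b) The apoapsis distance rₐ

(a) rₚ = a(1 − e) = 7.026e+07 · (1 − 0.7595) = 7.026e+07 · 0.2405 ≈ 1.69e+07 m = 1.69 × 10^7 m.
(b) rₐ = a(1 + e) = 7.026e+07 · (1 + 0.7595) = 7.026e+07 · 1.7595 ≈ 1.236e+08 m = 1.236 × 10^8 m.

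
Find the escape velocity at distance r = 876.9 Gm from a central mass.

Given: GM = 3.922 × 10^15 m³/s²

Convert to SI: r = 876.9 Gm = 8.769e+11 m.
Escape velocity comes from setting total energy to zero: ½v² − GM/r = 0 ⇒ v_esc = √(2GM / r).
v_esc = √(2 · 3.922e+15 / 8.769e+11) m/s ≈ 94.58 m/s = 94.58 m/s.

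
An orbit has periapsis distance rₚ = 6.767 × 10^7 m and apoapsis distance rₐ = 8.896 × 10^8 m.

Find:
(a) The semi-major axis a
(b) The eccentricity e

(a) a = (rₚ + rₐ) / 2 = (6.767e+07 + 8.896e+08) / 2 ≈ 4.786e+08 m = 4.786 × 10^8 m.
(b) e = (rₐ − rₚ) / (rₐ + rₚ) = (8.896e+08 − 6.767e+07) / (8.896e+08 + 6.767e+07) ≈ 0.8586.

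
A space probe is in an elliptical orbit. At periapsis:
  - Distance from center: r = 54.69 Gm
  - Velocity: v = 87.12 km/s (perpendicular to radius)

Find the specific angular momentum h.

Convert to SI: r = 54.69 Gm = 5.469e+10 m; v = 87.12 km/s = 87120 m/s.
With v perpendicular to r, h = r · v.
h = 5.469e+10 · 87120 m²/s ≈ 4.765e+15 m²/s.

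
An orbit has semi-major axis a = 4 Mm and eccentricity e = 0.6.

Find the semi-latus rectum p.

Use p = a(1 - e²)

Convert to SI: a = 4 Mm = 4e+06 m.
p = a (1 − e²).
p = 4e+06 · (1 − (0.6)²) = 4e+06 · 0.64 ≈ 2.56e+06 m = 2.56 Mm.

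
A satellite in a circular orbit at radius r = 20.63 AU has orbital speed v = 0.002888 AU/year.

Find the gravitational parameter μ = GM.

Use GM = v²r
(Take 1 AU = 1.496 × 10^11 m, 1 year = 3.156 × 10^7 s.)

Convert to SI: r = 20.63 AU = 3.08625e+12 m; v = 0.002888 AU/year = 13.6896 m/s.
For a circular orbit v² = GM/r, so GM = v² · r.
GM = (13.6896)² · 3.08625e+12 m³/s² ≈ 5.784e+14 m³/s² = 5.784 × 10^14 m³/s².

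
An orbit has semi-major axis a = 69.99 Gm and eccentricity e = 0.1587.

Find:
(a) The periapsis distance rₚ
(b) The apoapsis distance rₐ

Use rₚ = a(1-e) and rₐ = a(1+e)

Convert to SI: a = 69.99 Gm = 6.999e+10 m.
(a) rₚ = a(1 − e) = 6.999e+10 · (1 − 0.1587) = 6.999e+10 · 0.8413 ≈ 5.888e+10 m = 58.88 Gm.
(b) rₐ = a(1 + e) = 6.999e+10 · (1 + 0.1587) = 6.999e+10 · 1.1587 ≈ 8.11e+10 m = 81.1 Gm.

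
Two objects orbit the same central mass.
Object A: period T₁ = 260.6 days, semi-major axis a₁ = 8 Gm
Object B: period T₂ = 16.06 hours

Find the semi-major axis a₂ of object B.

Convert to SI: T₁ = 260.6 days = 2.25158e+07 s; a₁ = 8 Gm = 8e+09 m; T₂ = 16.06 hours = 57816 s.
Kepler's third law: (T₁/T₂)² = (a₁/a₂)³ ⇒ a₂ = a₁ · (T₂/T₁)^(2/3).
T₂/T₁ = 57816 / 2.25158e+07 = 0.00256779.
a₂ = 8e+09 · (0.00256779)^(2/3) m ≈ 1.5e+08 m = 150 Mm.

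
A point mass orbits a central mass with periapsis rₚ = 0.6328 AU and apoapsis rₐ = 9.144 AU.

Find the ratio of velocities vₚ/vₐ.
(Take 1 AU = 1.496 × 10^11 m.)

Convert to SI: rₚ = 0.6328 AU = 9.46669e+10 m; rₐ = 9.144 AU = 1.36794e+12 m.
Conservation of angular momentum gives rₚvₚ = rₐvₐ, so vₚ/vₐ = rₐ/rₚ.
vₚ/vₐ = 1.36794e+12 / 9.46669e+10 ≈ 14.45.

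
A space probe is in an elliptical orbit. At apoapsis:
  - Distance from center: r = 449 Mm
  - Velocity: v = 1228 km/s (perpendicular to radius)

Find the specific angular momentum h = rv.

Convert to SI: r = 449 Mm = 4.49e+08 m; v = 1228 km/s = 1.228e+06 m/s.
With v perpendicular to r, h = r · v.
h = 4.49e+08 · 1.228e+06 m²/s ≈ 5.514e+14 m²/s.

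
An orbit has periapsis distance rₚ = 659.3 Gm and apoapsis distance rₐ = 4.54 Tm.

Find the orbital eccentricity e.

Convert to SI: rₚ = 659.3 Gm = 6.593e+11 m; rₐ = 4.54 Tm = 4.54e+12 m.
e = (rₐ − rₚ) / (rₐ + rₚ).
e = (4.54e+12 − 6.593e+11) / (4.54e+12 + 6.593e+11) = 3.8807e+12 / 5.1993e+12 ≈ 0.7464.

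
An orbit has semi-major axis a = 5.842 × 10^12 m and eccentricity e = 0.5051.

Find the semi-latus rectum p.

p = a (1 − e²).
p = 5.842e+12 · (1 − (0.5051)²) = 5.842e+12 · 0.744874 ≈ 4.352e+12 m = 4.352 × 10^12 m.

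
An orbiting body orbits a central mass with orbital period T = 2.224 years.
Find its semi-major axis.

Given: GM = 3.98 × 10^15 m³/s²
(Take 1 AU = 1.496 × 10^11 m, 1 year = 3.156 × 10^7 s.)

Convert to SI: T = 2.224 years = 7.01894e+07 s.
Invert Kepler's third law: a = (GM · T² / (4π²))^(1/3).
Substituting T = 7.01894e+07 s and GM = 3.98e+15 m³/s²:
a = (3.98e+15 · (7.01894e+07)² / (4π²))^(1/3) m
a ≈ 7.919e+09 m = 0.05294 AU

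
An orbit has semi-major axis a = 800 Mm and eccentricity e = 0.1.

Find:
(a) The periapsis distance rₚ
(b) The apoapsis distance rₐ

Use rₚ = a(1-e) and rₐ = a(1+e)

Convert to SI: a = 800 Mm = 8e+08 m.
(a) rₚ = a(1 − e) = 8e+08 · (1 − 0.1) = 8e+08 · 0.9 ≈ 7.2e+08 m = 720 Mm.
(b) rₐ = a(1 + e) = 8e+08 · (1 + 0.1) = 8e+08 · 1.1 ≈ 8.8e+08 m = 880 Mm.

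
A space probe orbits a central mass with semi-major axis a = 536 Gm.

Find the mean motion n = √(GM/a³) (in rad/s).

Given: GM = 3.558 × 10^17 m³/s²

Convert to SI: a = 536 Gm = 5.36e+11 m.
n = √(GM / a³).
n = √(3.558e+17 / (5.36e+11)³) rad/s ≈ 1.52e-09 rad/s.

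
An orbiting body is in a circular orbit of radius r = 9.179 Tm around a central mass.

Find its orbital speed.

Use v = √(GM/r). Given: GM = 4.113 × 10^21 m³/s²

Convert to SI: r = 9.179 Tm = 9.179e+12 m.
For a circular orbit, gravity supplies the centripetal force, so v = √(GM / r).
v = √(4.113e+21 / 9.179e+12) m/s ≈ 2.117e+04 m/s = 21.17 km/s.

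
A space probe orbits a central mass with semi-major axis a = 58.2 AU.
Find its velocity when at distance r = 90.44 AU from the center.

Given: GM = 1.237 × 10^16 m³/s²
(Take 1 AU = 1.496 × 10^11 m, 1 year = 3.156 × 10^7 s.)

Convert to SI: a = 58.2 AU = 8.70672e+12 m; r = 90.44 AU = 1.35298e+13 m.
Vis-viva: v = √(GM · (2/r − 1/a)).
2/r − 1/a = 2/1.35298e+13 − 1/8.70672e+12 = 3.29678e-14 m⁻¹.
v = √(1.237e+16 · 3.29678e-14) m/s ≈ 20.19 m/s = 0.00426 AU/year.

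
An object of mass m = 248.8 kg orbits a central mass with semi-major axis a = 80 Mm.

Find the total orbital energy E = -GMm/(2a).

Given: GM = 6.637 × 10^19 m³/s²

Convert to SI: a = 80 Mm = 8e+07 m.
E = −GMm / (2a).
E = −6.637e+19 · 248.8 / (2 · 8e+07) J ≈ -1.032e+14 J = -103.2 TJ.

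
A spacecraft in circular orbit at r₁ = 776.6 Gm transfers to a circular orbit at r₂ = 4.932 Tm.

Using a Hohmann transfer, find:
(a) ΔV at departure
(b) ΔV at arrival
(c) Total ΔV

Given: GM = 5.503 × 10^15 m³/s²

Convert to SI: r₁ = 776.6 Gm = 7.766e+11 m; r₂ = 4.932 Tm = 4.932e+12 m.
Transfer semi-major axis: a_t = (r₁ + r₂)/2 = (7.766e+11 + 4.932e+12)/2 = 2.8543e+12 m.
Circular speeds: v₁ = √(GM/r₁) = 84.1785 m/s, v₂ = √(GM/r₂) = 33.4032 m/s.
Transfer speeds (vis-viva v² = GM(2/r − 1/a_t)): v₁ᵗ = 110.653 m/s, v₂ᵗ = 17.4236 m/s.
(a) ΔV₁ = |v₁ᵗ − v₁| ≈ 26.47 m/s = 26.47 m/s.
(b) ΔV₂ = |v₂ − v₂ᵗ| ≈ 15.98 m/s = 15.98 m/s.
(c) ΔV_total = ΔV₁ + ΔV₂ ≈ 42.45 m/s = 42.45 m/s.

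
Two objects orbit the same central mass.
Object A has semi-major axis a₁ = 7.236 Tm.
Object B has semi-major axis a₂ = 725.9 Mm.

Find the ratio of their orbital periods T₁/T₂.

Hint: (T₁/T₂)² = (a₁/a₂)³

Convert to SI: a₁ = 7.236 Tm = 7.236e+12 m; a₂ = 725.9 Mm = 7.259e+08 m.
From Kepler's third law, (T₁/T₂)² = (a₁/a₂)³, so T₁/T₂ = (a₁/a₂)^(3/2).
a₁/a₂ = 7.236e+12 / 7.259e+08 = 9968.32.
T₁/T₂ = (9968.32)^(3/2) ≈ 9.953e+05.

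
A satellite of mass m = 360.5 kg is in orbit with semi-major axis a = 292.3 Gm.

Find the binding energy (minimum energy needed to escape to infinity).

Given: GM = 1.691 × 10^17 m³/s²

Convert to SI: a = 292.3 Gm = 2.923e+11 m.
Total orbital energy is E = −GMm/(2a); binding energy is E_bind = −E = GMm/(2a).
E_bind = 1.691e+17 · 360.5 / (2 · 2.923e+11) J ≈ 1.043e+08 J = 104.3 MJ.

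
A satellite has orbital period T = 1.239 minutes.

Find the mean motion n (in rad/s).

Convert to SI: T = 1.239 minutes = 74.34 s.
n = 2π / T.
n = 2π / 74.34 s ≈ 0.08452 rad/s.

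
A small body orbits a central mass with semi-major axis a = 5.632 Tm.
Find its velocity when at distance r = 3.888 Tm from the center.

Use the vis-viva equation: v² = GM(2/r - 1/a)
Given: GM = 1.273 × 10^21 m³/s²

Convert to SI: a = 5.632 Tm = 5.632e+12 m; r = 3.888 Tm = 3.888e+12 m.
Vis-viva: v = √(GM · (2/r − 1/a)).
2/r − 1/a = 2/3.888e+12 − 1/5.632e+12 = 3.36846e-13 m⁻¹.
v = √(1.273e+21 · 3.36846e-13) m/s ≈ 2.071e+04 m/s = 20.71 km/s.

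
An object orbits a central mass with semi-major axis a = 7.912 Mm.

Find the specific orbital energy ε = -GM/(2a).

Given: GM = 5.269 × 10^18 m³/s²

Convert to SI: a = 7.912 Mm = 7.912e+06 m.
ε = −GM / (2a).
ε = −5.269e+18 / (2 · 7.912e+06) J/kg ≈ -3.33e+11 J/kg = -333 GJ/kg.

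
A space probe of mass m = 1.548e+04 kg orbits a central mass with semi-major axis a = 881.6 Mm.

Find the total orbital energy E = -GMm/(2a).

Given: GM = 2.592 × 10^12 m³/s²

Convert to SI: a = 881.6 Mm = 8.816e+08 m.
E = −GMm / (2a).
E = −2.592e+12 · 1.548e+04 / (2 · 8.816e+08) J ≈ -2.276e+07 J = -22.76 MJ.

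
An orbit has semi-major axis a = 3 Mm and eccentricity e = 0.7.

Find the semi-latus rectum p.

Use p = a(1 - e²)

Convert to SI: a = 3 Mm = 3e+06 m.
p = a (1 − e²).
p = 3e+06 · (1 − (0.7)²) = 3e+06 · 0.51 ≈ 1.53e+06 m = 1.53 Mm.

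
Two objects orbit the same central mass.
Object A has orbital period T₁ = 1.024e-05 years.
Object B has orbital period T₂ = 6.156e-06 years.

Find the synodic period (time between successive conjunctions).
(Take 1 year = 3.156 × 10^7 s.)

Convert to SI: T₁ = 1.024e-05 years = 323.174 s; T₂ = 6.156e-06 years = 194.283 s.
T_syn = |T₁ · T₂ / (T₁ − T₂)|.
T_syn = |323.174 · 194.283 / (323.174 − 194.283)| s ≈ 487.1 s = 1.544e-05 years.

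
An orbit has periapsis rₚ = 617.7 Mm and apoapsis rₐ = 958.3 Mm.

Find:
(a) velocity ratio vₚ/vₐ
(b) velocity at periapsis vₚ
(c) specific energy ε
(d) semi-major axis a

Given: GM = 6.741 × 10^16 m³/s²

Convert to SI: rₚ = 617.7 Mm = 6.177e+08 m; rₐ = 958.3 Mm = 9.583e+08 m.
(a) Conservation of angular momentum (rₚvₚ = rₐvₐ) gives vₚ/vₐ = rₐ/rₚ = 9.583e+08/6.177e+08 ≈ 1.551
(b) With a = (rₚ + rₐ)/2 = 7.88e+08 m, vₚ = √(GM (2/rₚ − 1/a)) = √(6.741e+16 · (2/6.177e+08 − 1/7.88e+08)) m/s ≈ 1.152e+04 m/s
(c) With a = (rₚ + rₐ)/2 = 7.88e+08 m, ε = −GM/(2a) = −6.741e+16/(2 · 7.88e+08) J/kg ≈ -4.277e+07 J/kg
(d) a = (rₚ + rₐ)/2 = (6.177e+08 + 9.583e+08)/2 ≈ 7.88e+08 m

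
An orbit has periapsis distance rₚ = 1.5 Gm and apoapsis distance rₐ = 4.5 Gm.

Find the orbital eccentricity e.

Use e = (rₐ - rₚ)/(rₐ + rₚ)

Convert to SI: rₚ = 1.5 Gm = 1.5e+09 m; rₐ = 4.5 Gm = 4.5e+09 m.
e = (rₐ − rₚ) / (rₐ + rₚ).
e = (4.5e+09 − 1.5e+09) / (4.5e+09 + 1.5e+09) = 3e+09 / 6e+09 ≈ 0.5.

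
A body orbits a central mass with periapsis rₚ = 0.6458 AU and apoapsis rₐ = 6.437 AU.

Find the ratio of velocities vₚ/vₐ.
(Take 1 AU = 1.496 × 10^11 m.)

Convert to SI: rₚ = 0.6458 AU = 9.66117e+10 m; rₐ = 6.437 AU = 9.62975e+11 m.
Conservation of angular momentum gives rₚvₚ = rₐvₐ, so vₚ/vₐ = rₐ/rₚ.
vₚ/vₐ = 9.62975e+11 / 9.66117e+10 ≈ 9.967.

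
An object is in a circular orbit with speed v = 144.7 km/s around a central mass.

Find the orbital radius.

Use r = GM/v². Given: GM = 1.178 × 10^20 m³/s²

Convert to SI: v = 144.7 km/s = 144700 m/s.
For a circular orbit, v² = GM / r, so r = GM / v².
r = 1.178e+20 / (144700)² m ≈ 5.626e+09 m = 5.626 Gm.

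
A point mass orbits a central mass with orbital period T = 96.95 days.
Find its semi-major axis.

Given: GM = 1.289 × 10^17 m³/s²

Convert to SI: T = 96.95 days = 8.37648e+06 s.
Invert Kepler's third law: a = (GM · T² / (4π²))^(1/3).
Substituting T = 8.37648e+06 s and GM = 1.289e+17 m³/s²:
a = (1.289e+17 · (8.37648e+06)² / (4π²))^(1/3) m
a ≈ 6.119e+09 m = 6.119 Gm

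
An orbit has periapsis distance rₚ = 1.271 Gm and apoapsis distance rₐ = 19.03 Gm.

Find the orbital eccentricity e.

Convert to SI: rₚ = 1.271 Gm = 1.271e+09 m; rₐ = 19.03 Gm = 1.903e+10 m.
e = (rₐ − rₚ) / (rₐ + rₚ).
e = (1.903e+10 − 1.271e+09) / (1.903e+10 + 1.271e+09) = 1.7759e+10 / 2.0301e+10 ≈ 0.8748.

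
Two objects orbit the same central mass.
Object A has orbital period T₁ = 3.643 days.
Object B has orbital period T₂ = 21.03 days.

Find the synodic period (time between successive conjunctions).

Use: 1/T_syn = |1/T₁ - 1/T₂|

Convert to SI: T₁ = 3.643 days = 314755 s; T₂ = 21.03 days = 1.81699e+06 s.
T_syn = |T₁ · T₂ / (T₁ − T₂)|.
T_syn = |314755 · 1.81699e+06 / (314755 − 1.81699e+06)| s ≈ 3.807e+05 s = 4.406 days.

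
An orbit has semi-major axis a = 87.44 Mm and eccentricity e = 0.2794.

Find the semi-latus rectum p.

Convert to SI: a = 87.44 Mm = 8.744e+07 m.
p = a (1 − e²).
p = 8.744e+07 · (1 − (0.2794)²) = 8.744e+07 · 0.921936 ≈ 8.061e+07 m = 80.61 Mm.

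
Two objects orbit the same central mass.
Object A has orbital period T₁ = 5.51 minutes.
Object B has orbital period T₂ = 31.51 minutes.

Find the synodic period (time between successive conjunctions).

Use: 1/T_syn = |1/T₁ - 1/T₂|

Convert to SI: T₁ = 5.51 minutes = 330.6 s; T₂ = 31.51 minutes = 1890.6 s.
T_syn = |T₁ · T₂ / (T₁ − T₂)|.
T_syn = |330.6 · 1890.6 / (330.6 − 1890.6)| s ≈ 400.7 s = 6.678 minutes.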